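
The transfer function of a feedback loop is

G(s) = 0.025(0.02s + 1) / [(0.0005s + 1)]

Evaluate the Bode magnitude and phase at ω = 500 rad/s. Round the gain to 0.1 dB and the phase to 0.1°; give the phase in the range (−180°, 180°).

-12.3 dB, 70.3°

At ω = 500 rad/s:
zero (1 + j500·0.02) = 1 + j10 → |·| ≈ 10.05, ∠ ≈ 84.29°
pole (1 + j500·0.0005) = 1 + j0.25 → |·| ≈ 1.0308, ∠ ≈ 14.04°
|G| = 0.025 · 10.05 / (1.0308) ≈ 0.24374
Gain = 20 log₁₀(0.24374) ≈ -12.26 dB
∠G = (84.29°) − (14.04°) = 70.25°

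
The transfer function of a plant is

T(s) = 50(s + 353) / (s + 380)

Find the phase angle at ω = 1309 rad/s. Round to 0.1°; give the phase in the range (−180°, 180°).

At s = jω = j1309:
zero (s+353): 353 + j1309 → |·| = √(353²+1309²) = √1838090 ≈ 1355.8, ∠ = arctan(1309/353) ≈ 74.91°
pole (s+380): 380 + j1309 → |·| = √(380²+1309²) = √1857881 ≈ 1363, ∠ = arctan(1309/380) ≈ 73.81°
∠T = 74.91° − 73.81° = 1.10°

1.1°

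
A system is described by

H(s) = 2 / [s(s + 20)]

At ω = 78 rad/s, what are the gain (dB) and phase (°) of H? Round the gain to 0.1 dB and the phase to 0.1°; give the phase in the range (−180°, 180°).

At s = jω = j78:
pole (s+20): 20 + j78 → |·| = √(20²+78²) = √6484 ≈ 80.523, ∠ = arctan(78/20) ≈ 75.62°
pole at origin: |s| = 78, ∠ = 90.00° (in denominator)
|H| = 2 / 6280.8 ≈ 0.00031843
Gain = 20 log₁₀(0.00031843) ≈ -69.94 dB
∠H = 0.00° − 165.62° = -165.62°

-69.9 dB, -165.6°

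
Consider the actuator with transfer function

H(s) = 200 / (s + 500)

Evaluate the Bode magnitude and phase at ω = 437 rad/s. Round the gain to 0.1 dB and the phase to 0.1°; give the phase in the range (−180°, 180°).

-10.4 dB, -41.2°

Substitute s = j437:
Numerator: 200 = 200 + j0
Denominator: (j437) + 500 = 500 + j437
|N| = √(200² + 0²) ≈ 200, ∠N ≈ 0.00°
|D| = √(500² + 437²) ≈ 664.05, ∠D ≈ 41.15°
|H| = 200 / 664.05 ≈ 0.30118
Gain = 20 log₁₀(0.30118) ≈ -10.42 dB
∠H = 0.00° − 41.15° = -41.15°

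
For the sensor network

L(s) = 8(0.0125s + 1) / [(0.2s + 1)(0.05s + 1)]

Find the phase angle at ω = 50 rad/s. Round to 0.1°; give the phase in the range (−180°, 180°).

At ω = 50 rad/s:
zero (1 + j50·0.0125) = 1 + j0.625 → |·| ≈ 1.1792, ∠ ≈ 32.01°
pole (1 + j50·0.2) = 1 + j10 → |·| ≈ 10.05, ∠ ≈ 84.29°
pole (1 + j50·0.05) = 1 + j2.5 → |·| ≈ 2.6926, ∠ ≈ 68.20°
∠L = (32.01°) − (84.29° + 68.20°) = -120.48°

-120.5°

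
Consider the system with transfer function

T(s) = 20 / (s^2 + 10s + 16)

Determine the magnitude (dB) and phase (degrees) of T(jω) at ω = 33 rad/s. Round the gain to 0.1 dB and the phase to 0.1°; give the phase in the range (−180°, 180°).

-35.0 dB, -162.9°

Substitute s = j33:
Numerator: 20 = 20 + j0
Denominator: (j33)^2 + 10(j33) + 16 = -1073 + j330
|N| = √(20² + 0²) ≈ 20, ∠N ≈ 0.00°
|D| = √(1073² + 330²) ≈ 1122.6, ∠D ≈ 162.90°
|T| = 20 / 1122.6 ≈ 0.017816
Gain = 20 log₁₀(0.017816) ≈ -34.98 dB
∠T = 0.00° − 162.90° = -162.90°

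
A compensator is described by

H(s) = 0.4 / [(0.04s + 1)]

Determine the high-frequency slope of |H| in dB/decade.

Each pole contributes −20 dB/decade at high frequency; each zero contributes +20 dB/decade.
Net: 0 zero(s) − 1 pole(s) → -20 dB/decade.

-20 dB/decade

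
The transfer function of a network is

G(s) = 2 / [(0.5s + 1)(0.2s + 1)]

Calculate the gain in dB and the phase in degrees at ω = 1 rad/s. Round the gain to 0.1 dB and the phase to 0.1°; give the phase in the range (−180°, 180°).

4.9 dB, -37.9°

At ω = 1 rad/s:
pole (1 + j1·0.5) = 1 + j0.5 → |·| ≈ 1.118, ∠ ≈ 26.57°
pole (1 + j1·0.2) = 1 + j0.2 → |·| ≈ 1.0198, ∠ ≈ 11.31°
|G| = 2 · 1 / (1.118 · 1.0198) ≈ 1.7542
Gain = 20 log₁₀(1.7542) ≈ 4.88 dB
∠G = (0°) − (26.57° + 11.31°) = -37.88°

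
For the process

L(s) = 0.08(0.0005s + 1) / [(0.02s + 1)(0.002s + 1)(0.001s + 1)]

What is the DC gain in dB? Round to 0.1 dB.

L(0) = 0.08 · 1 / 1 = 0.08
20 log₁₀(0.08) ≈ -21.94 dB

-21.9 dB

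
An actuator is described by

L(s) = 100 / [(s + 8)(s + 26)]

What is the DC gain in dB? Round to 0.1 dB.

-6.4 dB

L(0) = 100 / (8·26) ≈ 0.48077
20 log₁₀(0.48077) ≈ -6.36 dB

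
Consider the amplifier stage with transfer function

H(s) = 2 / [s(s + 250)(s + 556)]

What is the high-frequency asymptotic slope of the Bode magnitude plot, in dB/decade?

-60 dB/decade

Each pole contributes −20 dB/decade at high frequency; each zero contributes +20 dB/decade.
Net: 0 zero(s) − 3 pole(s) → -60 dB/decade.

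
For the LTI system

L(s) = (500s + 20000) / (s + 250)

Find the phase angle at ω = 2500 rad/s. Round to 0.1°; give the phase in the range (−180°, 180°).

4.8°

Substitute s = j2500:
Numerator: 500(j2500) + 20000 = 20000 + j1250000
Denominator: (j2500) + 250 = 250 + j2500
|N| = √(20000² + 1250000²) ≈ 1.2502e+06, ∠N ≈ 89.08°
|D| = √(250² + 2500²) ≈ 2512.5, ∠D ≈ 84.29°
∠L = 89.08° − 84.29° = 4.79°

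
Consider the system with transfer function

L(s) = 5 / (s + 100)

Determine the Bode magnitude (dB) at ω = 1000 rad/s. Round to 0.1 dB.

Substitute s = j1000:
Numerator: 5 = 5 + j0
Denominator: (j1000) + 100 = 100 + j1000
|N| = √(5² + 0²) ≈ 5, ∠N ≈ 0.00°
|D| = √(100² + 1000²) ≈ 1005, ∠D ≈ 84.29°
|L| = 5 / 1005 ≈ 0.0049751
Gain = 20 log₁₀(0.0049751) ≈ -46.06 dB

-46.1 dB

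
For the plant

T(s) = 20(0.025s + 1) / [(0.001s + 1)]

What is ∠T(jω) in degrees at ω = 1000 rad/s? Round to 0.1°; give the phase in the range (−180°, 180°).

42.7°

At ω = 1000 rad/s:
zero (1 + j1000·0.025) = 1 + j25 → |·| ≈ 25.02, ∠ ≈ 87.71°
pole (1 + j1000·0.001) = 1 + j1 → |·| ≈ 1.4142, ∠ ≈ 45.00°
∠T = (87.71°) − (45.00°) = 42.71°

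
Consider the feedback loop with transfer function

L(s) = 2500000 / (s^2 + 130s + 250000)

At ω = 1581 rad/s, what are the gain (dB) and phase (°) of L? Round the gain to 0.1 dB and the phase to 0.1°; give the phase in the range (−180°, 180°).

At s = jω = j1581:
quadratic: (j1581)² + 130·j1581 + 250000 = -2249561 + j205530 → |·| ≈ 2.2589e+06, ∠ ≈ 174.78°
|L| = 2500000 / 2.2589e+06 ≈ 1.1067
Gain = 20 log₁₀(1.1067) ≈ 0.88 dB
∠L = 0.00° − 174.78° = -174.78°

0.9 dB, -174.8°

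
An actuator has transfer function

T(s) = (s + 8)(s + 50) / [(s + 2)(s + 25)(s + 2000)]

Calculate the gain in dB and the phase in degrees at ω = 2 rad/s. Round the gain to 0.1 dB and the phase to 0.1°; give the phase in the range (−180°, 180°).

-50.7 dB, -33.3°

At s = jω = j2:
zero (s+8): 8 + j2 → |·| = √(8²+2²) = √68 ≈ 8.2462, ∠ = arctan(2/8) ≈ 14.04°
zero (s+50): 50 + j2 → |·| = √(50²+2²) = √2504 ≈ 50.04, ∠ = arctan(2/50) ≈ 2.29°
pole (s+2): 2 + j2 → |·| = √(2²+2²) = √8 ≈ 2.8284, ∠ = arctan(2/2) ≈ 45.00°
pole (s+25): 25 + j2 → |·| = √(25²+2²) = √629 ≈ 25.08, ∠ = arctan(2/25) ≈ 4.57°
pole (s+2000): 2000 + j2 → |·| = √(2000²+2²) = √4000004 ≈ 2000, ∠ = arctan(2/2000) ≈ 0.06°
|T| = 1 · 412.64 / 1.4187e+05 ≈ 0.0029086
Gain = 20 log₁₀(0.0029086) ≈ -50.73 dB
∠T = 16.33° − 49.63° = -33.30°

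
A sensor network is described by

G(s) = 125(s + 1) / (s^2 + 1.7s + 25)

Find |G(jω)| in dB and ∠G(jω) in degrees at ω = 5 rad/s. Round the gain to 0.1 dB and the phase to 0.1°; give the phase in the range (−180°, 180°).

At s = jω = j5:
zero (s+1): 1 + j5 → |·| = √(1²+5²) = √26 ≈ 5.099, ∠ = arctan(5/1) ≈ 78.69°
quadratic: (j5)² + 1.7·j5 + 25 = 0 + j8.5 → |·| ≈ 8.5, ∠ ≈ 90.00°
|G| = 125 · 5.099 / 8.5 ≈ 74.985
Gain = 20 log₁₀(74.985) ≈ 37.50 dB
∠G = 78.69° − 90.00° = -11.31°

37.5 dB, -11.3°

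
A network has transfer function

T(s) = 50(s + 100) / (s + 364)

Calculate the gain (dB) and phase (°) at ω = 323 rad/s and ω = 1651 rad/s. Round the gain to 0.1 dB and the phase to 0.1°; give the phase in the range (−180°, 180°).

ω = 323: 30.8 dB, 31.2°; ω = 1651: 33.8 dB, 9.0°

At s = jω = j323:
zero (s+100): 100 + j323 → |·| = √(100²+323²) = √114329 ≈ 338.13, ∠ = arctan(323/100) ≈ 72.80°
pole (s+364): 364 + j323 → |·| = √(364²+323²) = √236825 ≈ 486.65, ∠ = arctan(323/364) ≈ 41.58°
|T| = 50 · 338.13 / 486.65 ≈ 34.741
Gain = 20 log₁₀(34.741) ≈ 30.82 dB
∠T = 72.80° − 41.58° = 31.22°

At s = jω = j1651:
zero (s+100): 100 + j1651 → |·| = √(100²+1651²) = √2735801 ≈ 1654, ∠ = arctan(1651/100) ≈ 86.53°
pole (s+364): 364 + j1651 → |·| = √(364²+1651²) = √2858297 ≈ 1690.6, ∠ = arctan(1651/364) ≈ 77.57°
|T| = 50 · 1654 / 1690.6 ≈ 48.918
Gain = 20 log₁₀(48.918) ≈ 33.79 dB
∠T = 86.53° − 77.57° = 8.96°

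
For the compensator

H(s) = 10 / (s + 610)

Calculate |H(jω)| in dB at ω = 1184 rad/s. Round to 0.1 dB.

-42.5 dB

At s = jω = j1184:
pole (s+610): 610 + j1184 → |·| = √(610²+1184²) = √1773956 ≈ 1331.9, ∠ = arctan(1184/610) ≈ 62.74°
|H| = 10 / 1331.9 ≈ 0.0075081
Gain = 20 log₁₀(0.0075081) ≈ -42.49 dB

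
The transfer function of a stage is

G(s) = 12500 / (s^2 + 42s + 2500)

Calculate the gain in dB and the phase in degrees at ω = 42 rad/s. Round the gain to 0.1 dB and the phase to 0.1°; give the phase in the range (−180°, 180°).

16.3 dB, -67.4°

At s = jω = j42:
quadratic: (j42)² + 42·j42 + 2500 = 736 + j1764 → |·| ≈ 1911.4, ∠ ≈ 67.35°
|G| = 12500 / 1911.4 ≈ 6.5397
Gain = 20 log₁₀(6.5397) ≈ 16.31 dB
∠G = 0.00° − 67.35° = -67.35°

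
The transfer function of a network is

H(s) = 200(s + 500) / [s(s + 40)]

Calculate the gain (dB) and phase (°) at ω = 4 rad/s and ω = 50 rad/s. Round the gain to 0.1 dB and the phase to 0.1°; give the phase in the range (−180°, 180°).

ω = 4: 55.9 dB, -95.3°; ω = 50: 29.9 dB, -135.6°

At s = jω = j4:
zero (s+500): 500 + j4 → |·| = √(500²+4²) = √250016 ≈ 500.02, ∠ = arctan(4/500) ≈ 0.46°
pole (s+40): 40 + j4 → |·| = √(40²+4²) = √1616 ≈ 40.2, ∠ = arctan(4/40) ≈ 5.71°
pole at origin: |s| = 4, ∠ = 90.00° (in denominator)
|H| = 200 · 500.02 / 160.8 ≈ 621.92
Gain = 20 log₁₀(621.92) ≈ 55.87 dB
∠H = 0.46° − 95.71° = -95.25°

At s = jω = j50:
zero (s+500): 500 + j50 → |·| = √(500²+50²) = √252500 ≈ 502.49, ∠ = arctan(50/500) ≈ 5.71°
pole (s+40): 40 + j50 → |·| = √(40²+50²) = √4100 ≈ 64.031, ∠ = arctan(50/40) ≈ 51.34°
pole at origin: |s| = 50, ∠ = 90.00° (in denominator)
|H| = 200 · 502.49 / 3201.6 ≈ 31.39
Gain = 20 log₁₀(31.39) ≈ 29.94 dB
∠H = 5.71° − 141.34° = -135.63°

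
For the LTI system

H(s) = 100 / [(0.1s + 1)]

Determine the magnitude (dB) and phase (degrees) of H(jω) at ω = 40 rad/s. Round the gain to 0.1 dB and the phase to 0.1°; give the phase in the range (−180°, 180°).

At ω = 40 rad/s:
pole (1 + j40·0.1) = 1 + j4 → |·| ≈ 4.1231, ∠ ≈ 75.96°
|H| = 100 · 1 / (4.1231) ≈ 24.254
Gain = 20 log₁₀(24.254) ≈ 27.70 dB
∠H = (0°) − (75.96°) = -75.96°

27.7 dB, -76.0°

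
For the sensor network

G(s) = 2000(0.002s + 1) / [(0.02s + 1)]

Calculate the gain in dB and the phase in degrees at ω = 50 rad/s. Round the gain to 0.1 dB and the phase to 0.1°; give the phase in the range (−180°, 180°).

At ω = 50 rad/s:
zero (1 + j50·0.002) = 1 + j0.1 → |·| ≈ 1.005, ∠ ≈ 5.71°
pole (1 + j50·0.02) = 1 + j1 → |·| ≈ 1.4142, ∠ ≈ 45.00°
|G| = 2000 · 1.005 / (1.4142) ≈ 1421.3
Gain = 20 log₁₀(1421.3) ≈ 63.05 dB
∠G = (5.71°) − (45.00°) = -39.29°

63.1 dB, -39.3°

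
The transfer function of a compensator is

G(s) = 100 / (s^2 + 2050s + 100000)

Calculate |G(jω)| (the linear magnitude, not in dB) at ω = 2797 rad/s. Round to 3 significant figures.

1.04e-05

Substitute s = j2797:
Numerator: 100 = 100 + j0
Denominator: (j2797)^2 + 2050(j2797) + 100000 = -7723209 + j5733850
|N| = √(100² + 0²) ≈ 100, ∠N ≈ 0.00°
|D| = √(7723209² + 5733850²) ≈ 9.619e+06, ∠D ≈ 143.41°
|G| = 100 / 9.619e+06 ≈ 1.0396e-05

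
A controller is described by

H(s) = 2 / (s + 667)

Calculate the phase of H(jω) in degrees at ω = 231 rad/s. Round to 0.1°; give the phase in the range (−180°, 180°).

At s = jω = j231:
pole (s+667): 667 + j231 → |·| = √(667²+231²) = √498250 ≈ 705.87, ∠ = arctan(231/667) ≈ 19.10°
∠H = 0.00° − 19.10° = -19.10°

-19.1°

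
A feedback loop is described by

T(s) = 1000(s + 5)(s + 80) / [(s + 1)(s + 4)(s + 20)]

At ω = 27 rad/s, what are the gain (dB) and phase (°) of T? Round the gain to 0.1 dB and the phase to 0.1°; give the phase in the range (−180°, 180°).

39.4 dB, -124.8°

At s = jω = j27:
zero (s+5): 5 + j27 → |·| = √(5²+27²) = √754 ≈ 27.459, ∠ = arctan(27/5) ≈ 79.51°
zero (s+80): 80 + j27 → |·| = √(80²+27²) = √7129 ≈ 84.433, ∠ = arctan(27/80) ≈ 18.65°
pole (s+1): 1 + j27 → |·| = √(1²+27²) = √730 ≈ 27.019, ∠ = arctan(27/1) ≈ 87.88°
pole (s+4): 4 + j27 → |·| = √(4²+27²) = √745 ≈ 27.295, ∠ = arctan(27/4) ≈ 81.57°
pole (s+20): 20 + j27 → |·| = √(20²+27²) = √1129 ≈ 33.601, ∠ = arctan(27/20) ≈ 53.47°
|T| = 1000 · 2318.4 / 24780 ≈ 93.559
Gain = 20 log₁₀(93.559) ≈ 39.42 dB
∠T = 98.16° − 222.92° = -124.76°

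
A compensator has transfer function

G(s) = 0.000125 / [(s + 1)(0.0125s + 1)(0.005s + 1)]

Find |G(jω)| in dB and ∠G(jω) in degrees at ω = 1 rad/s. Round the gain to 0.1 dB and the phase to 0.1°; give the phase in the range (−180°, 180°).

At ω = 1 rad/s:
pole (1 + j1·1) = 1 + j1 → |·| ≈ 1.4142, ∠ ≈ 45.00°
pole (1 + j1·0.0125) = 1 + j0.0125 → |·| ≈ 1.0001, ∠ ≈ 0.72°
pole (1 + j1·0.005) = 1 + j0.005 → |·| ≈ 1, ∠ ≈ 0.29°
|G| = 0.000125 · 1 / (1.4142 · 1.0001 · 1) ≈ 8.838e-05
Gain = 20 log₁₀(8.838e-05) ≈ -81.07 dB
∠G = (0°) − (45.00° + 0.72° + 0.29°) = -46.01°

-81.1 dB, -46.0°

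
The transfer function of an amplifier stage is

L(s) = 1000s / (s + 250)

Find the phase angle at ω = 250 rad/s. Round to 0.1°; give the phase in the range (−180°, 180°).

At s = jω = j250:
zero at origin: s = j250 → |·| = 250, ∠ = 90.00°
pole (s+250): 250 + j250 → |·| = √(250²+250²) = √125000 ≈ 353.55, ∠ = arctan(250/250) ≈ 45.00°
∠L = 90.00° − 45.00° = 45.00°

45.0°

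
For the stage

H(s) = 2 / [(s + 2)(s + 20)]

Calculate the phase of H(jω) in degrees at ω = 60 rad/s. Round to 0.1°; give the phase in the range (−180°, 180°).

-159.7°

At s = jω = j60:
pole (s+2): 2 + j60 → |·| = √(2²+60²) = √3604 ≈ 60.033, ∠ = arctan(60/2) ≈ 88.09°
pole (s+20): 20 + j60 → |·| = √(20²+60²) = √4000 ≈ 63.246, ∠ = arctan(60/20) ≈ 71.57°
∠H = 0.00° − 159.66° = -159.66°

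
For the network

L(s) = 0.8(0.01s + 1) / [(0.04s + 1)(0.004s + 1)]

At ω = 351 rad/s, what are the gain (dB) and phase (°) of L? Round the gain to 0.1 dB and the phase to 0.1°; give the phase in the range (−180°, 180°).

-18.4 dB, -66.4°

At ω = 351 rad/s:
zero (1 + j351·0.01) = 1 + j3.51 → |·| ≈ 3.6497, ∠ ≈ 74.10°
pole (1 + j351·0.04) = 1 + j14.04 → |·| ≈ 14.076, ∠ ≈ 85.93°
pole (1 + j351·0.004) = 1 + j1.404 → |·| ≈ 1.7237, ∠ ≈ 54.54°
|L| = 0.8 · 3.6497 / (14.076 · 1.7237) ≈ 0.12034
Gain = 20 log₁₀(0.12034) ≈ -18.39 dB
∠L = (74.10°) − (85.93° + 54.54°) = -66.37°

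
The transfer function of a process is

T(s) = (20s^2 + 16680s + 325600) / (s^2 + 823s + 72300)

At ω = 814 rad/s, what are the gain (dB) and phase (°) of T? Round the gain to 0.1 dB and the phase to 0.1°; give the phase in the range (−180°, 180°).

Substitute s = j814:
Numerator: 20(j814)^2 + 16680(j814) + 325600 = -12926320 + j13577520
Denominator: (j814)^2 + 823(j814) + 72300 = -590296 + j669922
|N| = √(12926320² + 13577520²) ≈ 1.8747e+07, ∠N ≈ 133.59°
|D| = √(590296² + 669922²) ≈ 8.9289e+05, ∠D ≈ 131.38°
|T| = 1.8747e+07 / 8.9289e+05 ≈ 20.996
Gain = 20 log₁₀(20.996) ≈ 26.44 dB
∠T = 133.59° − 131.38° = 2.21°

26.4 dB, 2.2°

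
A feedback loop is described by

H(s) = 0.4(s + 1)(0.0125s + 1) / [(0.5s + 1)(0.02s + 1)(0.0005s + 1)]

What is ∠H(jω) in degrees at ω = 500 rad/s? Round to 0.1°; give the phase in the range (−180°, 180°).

At ω = 500 rad/s:
zero (1 + j500·1) = 1 + j500 → |·| ≈ 500, ∠ ≈ 89.89°
zero (1 + j500·0.0125) = 1 + j6.25 → |·| ≈ 6.3295, ∠ ≈ 80.91°
pole (1 + j500·0.5) = 1 + j250 → |·| ≈ 250, ∠ ≈ 89.77°
pole (1 + j500·0.02) = 1 + j10 → |·| ≈ 10.05, ∠ ≈ 84.29°
pole (1 + j500·0.0005) = 1 + j0.25 → |·| ≈ 1.0308, ∠ ≈ 14.04°
∠H = (89.89° + 80.91°) − (89.77° + 84.29° + 14.04°) = -17.30°

-17.3°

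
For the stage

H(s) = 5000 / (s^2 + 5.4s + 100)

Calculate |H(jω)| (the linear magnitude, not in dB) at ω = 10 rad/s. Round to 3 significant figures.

At s = jω = j10:
quadratic: (j10)² + 5.4·j10 + 100 = 0 + j54 → |·| ≈ 54, ∠ ≈ 90.00°
|H| = 5000 / 54 ≈ 92.593

92.6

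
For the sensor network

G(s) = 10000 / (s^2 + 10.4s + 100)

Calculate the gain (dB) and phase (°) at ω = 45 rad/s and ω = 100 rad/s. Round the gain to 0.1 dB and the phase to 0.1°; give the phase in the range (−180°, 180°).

At s = jω = j45:
quadratic: (j45)² + 10.4·j45 + 100 = -1925 + j468 → |·| ≈ 1981.1, ∠ ≈ 166.34°
|G| = 10000 / 1981.1 ≈ 5.0477
Gain = 20 log₁₀(5.0477) ≈ 14.06 dB
∠G = 0.00° − 166.34° = -166.34°

At s = jω = j100:
quadratic: (j100)² + 10.4·j100 + 100 = -9900 + j1040 → |·| ≈ 9954.5, ∠ ≈ 174.00°
|G| = 10000 / 9954.5 ≈ 1.0046
Gain = 20 log₁₀(1.0046) ≈ 0.04 dB
∠G = 0.00° − 174.00° = -174.00°

ω = 45: 14.1 dB, -166.3°; ω = 100: 0.0 dB, -174.0°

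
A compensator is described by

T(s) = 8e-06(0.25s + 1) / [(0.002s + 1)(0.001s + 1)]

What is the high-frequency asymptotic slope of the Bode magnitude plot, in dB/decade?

-20 dB/decade

Each pole contributes −20 dB/decade at high frequency; each zero contributes +20 dB/decade.
Net: 1 zero(s) − 2 pole(s) → -20 dB/decade.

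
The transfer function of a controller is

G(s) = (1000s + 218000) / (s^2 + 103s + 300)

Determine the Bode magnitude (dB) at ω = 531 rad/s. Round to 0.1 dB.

Substitute s = j531:
Numerator: 1000(j531) + 218000 = 218000 + j531000
Denominator: (j531)^2 + 103(j531) + 300 = -281661 + j54693
|N| = √(218000² + 531000²) ≈ 5.7401e+05, ∠N ≈ 67.68°
|D| = √(281661² + 54693²) ≈ 2.8692e+05, ∠D ≈ 169.01°
|G| = 5.7401e+05 / 2.8692e+05 ≈ 2.0006
Gain = 20 log₁₀(2.0006) ≈ 6.02 dB

6.0 dB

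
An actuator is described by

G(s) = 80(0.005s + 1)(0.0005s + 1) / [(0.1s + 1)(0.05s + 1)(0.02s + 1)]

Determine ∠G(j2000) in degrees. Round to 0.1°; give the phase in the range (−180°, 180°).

At ω = 2000 rad/s:
zero (1 + j2000·0.005) = 1 + j10 → |·| ≈ 10.05, ∠ ≈ 84.29°
zero (1 + j2000·0.0005) = 1 + j1 → |·| ≈ 1.4142, ∠ ≈ 45.00°
pole (1 + j2000·0.1) = 1 + j200 → |·| ≈ 200, ∠ ≈ 89.71°
pole (1 + j2000·0.05) = 1 + j100 → |·| ≈ 100, ∠ ≈ 89.43°
pole (1 + j2000·0.02) = 1 + j40 → |·| ≈ 40.012, ∠ ≈ 88.57°
∠G = (84.29° + 45.00°) − (89.71° + 89.43° + 88.57°) = -138.42°

-138.4°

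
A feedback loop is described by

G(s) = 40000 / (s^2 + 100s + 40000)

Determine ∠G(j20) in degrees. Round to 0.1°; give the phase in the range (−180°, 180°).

-2.9°

At s = jω = j20:
quadratic: (j20)² + 100·j20 + 40000 = 39600 + j2000 → |·| ≈ 39650, ∠ ≈ 2.89°
∠G = 0.00° − 2.89° = -2.89°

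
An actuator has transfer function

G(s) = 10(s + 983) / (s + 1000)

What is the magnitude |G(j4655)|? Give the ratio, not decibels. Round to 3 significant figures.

At s = jω = j4655:
zero (s+983): 983 + j4655 → |·| = √(983²+4655²) = √22635314 ≈ 4757.7, ∠ = arctan(4655/983) ≈ 78.08°
pole (s+1000): 1000 + j4655 → |·| = √(1000²+4655²) = √22669025 ≈ 4761.2, ∠ = arctan(4655/1000) ≈ 77.88°
|G| = 10 · 4757.7 / 4761.2 ≈ 9.9926

9.99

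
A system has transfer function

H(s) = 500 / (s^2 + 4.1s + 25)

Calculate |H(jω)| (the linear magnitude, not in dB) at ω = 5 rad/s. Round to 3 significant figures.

At s = jω = j5:
quadratic: (j5)² + 4.1·j5 + 25 = 0 + j20.5 → |·| ≈ 20.5, ∠ ≈ 90.00°
|H| = 500 / 20.5 ≈ 24.39

24.4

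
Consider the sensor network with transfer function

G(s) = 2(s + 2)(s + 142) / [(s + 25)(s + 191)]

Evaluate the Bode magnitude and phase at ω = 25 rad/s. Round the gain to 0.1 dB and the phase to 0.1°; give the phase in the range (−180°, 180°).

0.5 dB, 43.0°

At s = jω = j25:
zero (s+2): 2 + j25 → |·| = √(2²+25²) = √629 ≈ 25.08, ∠ = arctan(25/2) ≈ 85.43°
zero (s+142): 142 + j25 → |·| = √(142²+25²) = √20789 ≈ 144.18, ∠ = arctan(25/142) ≈ 9.98°
pole (s+25): 25 + j25 → |·| = √(25²+25²) = √1250 ≈ 35.355, ∠ = arctan(25/25) ≈ 45.00°
pole (s+191): 191 + j25 → |·| = √(191²+25²) = √37106 ≈ 192.63, ∠ = arctan(25/191) ≈ 7.46°
|G| = 2 · 3616 / 6810.4 ≈ 1.0619
Gain = 20 log₁₀(1.0619) ≈ 0.52 dB
∠G = 95.41° − 52.46° = 42.95°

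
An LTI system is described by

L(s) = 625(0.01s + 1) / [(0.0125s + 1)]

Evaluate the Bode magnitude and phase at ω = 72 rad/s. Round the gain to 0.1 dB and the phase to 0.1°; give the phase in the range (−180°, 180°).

55.2 dB, -6.2°

At ω = 72 rad/s:
zero (1 + j72·0.01) = 1 + j0.72 → |·| ≈ 1.2322, ∠ ≈ 35.75°
pole (1 + j72·0.0125) = 1 + j0.9 → |·| ≈ 1.3454, ∠ ≈ 41.99°
|L| = 625 · 1.2322 / (1.3454) ≈ 572.41
Gain = 20 log₁₀(572.41) ≈ 55.15 dB
∠L = (35.75°) − (41.99°) = -6.24°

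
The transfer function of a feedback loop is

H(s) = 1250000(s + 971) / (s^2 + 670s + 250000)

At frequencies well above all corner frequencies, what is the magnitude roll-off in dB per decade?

-20 dB/decade

Each pole contributes −20 dB/decade at high frequency; each zero contributes +20 dB/decade.
Net: 1 zero(s) − 2 pole(s) → -20 dB/decade.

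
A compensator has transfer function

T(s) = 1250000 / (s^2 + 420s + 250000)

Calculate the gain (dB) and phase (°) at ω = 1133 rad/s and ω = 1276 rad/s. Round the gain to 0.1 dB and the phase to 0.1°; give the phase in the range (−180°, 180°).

ω = 1133: 0.8 dB, -155.3°; ω = 1276: -1.5 dB, -158.8°

At s = jω = j1133:
quadratic: (j1133)² + 420·j1133 + 250000 = -1033689 + j475860 → |·| ≈ 1.138e+06, ∠ ≈ 155.28°
|T| = 1250000 / 1.138e+06 ≈ 1.0984
Gain = 20 log₁₀(1.0984) ≈ 0.82 dB
∠T = 0.00° − 155.28° = -155.28°

At s = jω = j1276:
quadratic: (j1276)² + 420·j1276 + 250000 = -1378176 + j535920 → |·| ≈ 1.4787e+06, ∠ ≈ 158.75°
|T| = 1250000 / 1.4787e+06 ≈ 0.84534
Gain = 20 log₁₀(0.84534) ≈ -1.46 dB
∠T = 0.00° − 158.75° = -158.75°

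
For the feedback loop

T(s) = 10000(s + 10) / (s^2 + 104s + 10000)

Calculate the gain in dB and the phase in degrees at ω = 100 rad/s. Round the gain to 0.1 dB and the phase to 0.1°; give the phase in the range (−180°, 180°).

39.7 dB, -5.7°

At s = jω = j100:
zero (s+10): 10 + j100 → |·| = √(10²+100²) = √10100 ≈ 100.5, ∠ = arctan(100/10) ≈ 84.29°
quadratic: (j100)² + 104·j100 + 10000 = 0 + j10400 → |·| ≈ 10400, ∠ ≈ 90.00°
|T| = 10000 · 100.5 / 10400 ≈ 96.635
Gain = 20 log₁₀(96.635) ≈ 39.70 dB
∠T = 84.29° − 90.00° = -5.71°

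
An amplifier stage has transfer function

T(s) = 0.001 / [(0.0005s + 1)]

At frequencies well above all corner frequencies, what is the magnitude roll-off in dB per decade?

-20 dB/decade

Each pole contributes −20 dB/decade at high frequency; each zero contributes +20 dB/decade.
Net: 0 zero(s) − 1 pole(s) → -20 dB/decade.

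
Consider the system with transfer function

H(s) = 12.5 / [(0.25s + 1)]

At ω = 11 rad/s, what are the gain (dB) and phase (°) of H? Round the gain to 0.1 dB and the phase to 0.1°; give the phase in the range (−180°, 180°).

At ω = 11 rad/s:
pole (1 + j11·0.25) = 1 + j2.75 → |·| ≈ 2.9262, ∠ ≈ 70.02°
|H| = 12.5 · 1 / (2.9262) ≈ 4.2718
Gain = 20 log₁₀(4.2718) ≈ 12.61 dB
∠H = (0°) − (70.02°) = -70.02°

12.6 dB, -70.0°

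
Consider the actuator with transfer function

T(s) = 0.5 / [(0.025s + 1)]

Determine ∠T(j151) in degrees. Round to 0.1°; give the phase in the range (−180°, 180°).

At ω = 151 rad/s:
pole (1 + j151·0.025) = 1 + j3.775 → |·| ≈ 3.9052, ∠ ≈ 75.16°
∠T = (0°) − (75.16°) = -75.16°

-75.2°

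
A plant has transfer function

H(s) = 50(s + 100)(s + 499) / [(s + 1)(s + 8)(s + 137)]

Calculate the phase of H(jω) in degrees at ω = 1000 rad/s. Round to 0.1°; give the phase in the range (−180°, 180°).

At s = jω = j1000:
zero (s+100): 100 + j1000 → |·| = √(100²+1000²) = √1010000 ≈ 1005, ∠ = arctan(1000/100) ≈ 84.29°
zero (s+499): 499 + j1000 → |·| = √(499²+1000²) = √1249001 ≈ 1117.6, ∠ = arctan(1000/499) ≈ 63.48°
pole (s+1): 1 + j1000 → |·| = √(1²+1000²) = √1000001 ≈ 1000, ∠ = arctan(1000/1) ≈ 89.94°
pole (s+8): 8 + j1000 → |·| = √(8²+1000²) = √1000064 ≈ 1000, ∠ = arctan(1000/8) ≈ 89.54°
pole (s+137): 137 + j1000 → |·| = √(137²+1000²) = √1018769 ≈ 1009.3, ∠ = arctan(1000/137) ≈ 82.20°
∠H = 147.77° − 261.68° = -113.91°

-113.9°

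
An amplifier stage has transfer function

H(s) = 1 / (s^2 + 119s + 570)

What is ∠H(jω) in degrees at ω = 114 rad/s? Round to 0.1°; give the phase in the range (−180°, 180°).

-132.5°

Substitute s = j114:
Numerator: 1 = 1 + j0
Denominator: (j114)^2 + 119(j114) + 570 = -12426 + j13566
|N| = √(1² + 0²) ≈ 1, ∠N ≈ 0.00°
|D| = √(12426² + 13566²) ≈ 18397, ∠D ≈ 132.49°
∠H = 0.00° − 132.49° = -132.49°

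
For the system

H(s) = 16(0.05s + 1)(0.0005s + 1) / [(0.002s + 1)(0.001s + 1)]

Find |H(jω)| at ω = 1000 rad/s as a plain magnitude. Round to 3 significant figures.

283

At ω = 1000 rad/s:
zero (1 + j1000·0.05) = 1 + j50 → |·| ≈ 50.01, ∠ ≈ 88.85°
zero (1 + j1000·0.0005) = 1 + j0.5 → |·| ≈ 1.118, ∠ ≈ 26.57°
pole (1 + j1000·0.002) = 1 + j2 → |·| ≈ 2.2361, ∠ ≈ 63.43°
pole (1 + j1000·0.001) = 1 + j1 → |·| ≈ 1.4142, ∠ ≈ 45.00°
|H| = 16 · 50.01 · 1.118 / (2.2361 · 1.4142) ≈ 282.89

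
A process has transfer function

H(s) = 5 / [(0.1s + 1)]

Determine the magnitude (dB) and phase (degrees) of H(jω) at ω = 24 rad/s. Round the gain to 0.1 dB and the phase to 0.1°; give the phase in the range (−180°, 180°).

At ω = 24 rad/s:
pole (1 + j24·0.1) = 1 + j2.4 → |·| ≈ 2.6, ∠ ≈ 67.38°
|H| = 5 · 1 / (2.6) ≈ 1.9231
Gain = 20 log₁₀(1.9231) ≈ 5.68 dB
∠H = (0°) − (67.38°) = -67.38°

5.7 dB, -67.4°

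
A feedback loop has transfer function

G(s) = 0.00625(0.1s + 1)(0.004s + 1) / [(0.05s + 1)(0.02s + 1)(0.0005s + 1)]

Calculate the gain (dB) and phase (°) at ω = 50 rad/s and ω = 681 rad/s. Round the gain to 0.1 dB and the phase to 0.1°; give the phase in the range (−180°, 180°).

At ω = 50 rad/s:
zero (1 + j50·0.1) = 1 + j5 → |·| ≈ 5.099, ∠ ≈ 78.69°
zero (1 + j50·0.004) = 1 + j0.2 → |·| ≈ 1.0198, ∠ ≈ 11.31°
pole (1 + j50·0.05) = 1 + j2.5 → |·| ≈ 2.6926, ∠ ≈ 68.20°
pole (1 + j50·0.02) = 1 + j1 → |·| ≈ 1.4142, ∠ ≈ 45.00°
pole (1 + j50·0.0005) = 1 + j0.025 → |·| ≈ 1.0003, ∠ ≈ 1.43°
|G| = 0.00625 · 5.099 · 1.0198 / (2.6926 · 1.4142 · 1.0003) ≈ 0.0085323
Gain = 20 log₁₀(0.0085323) ≈ -41.38 dB
∠G = (78.69° + 11.31°) − (68.20° + 45.00° + 1.43°) = -24.63°

At ω = 681 rad/s:
zero (1 + j681·0.1) = 1 + j68.1 → |·| ≈ 68.107, ∠ ≈ 89.16°
zero (1 + j681·0.004) = 1 + j2.724 → |·| ≈ 2.9018, ∠ ≈ 69.84°
pole (1 + j681·0.05) = 1 + j34.05 → |·| ≈ 34.065, ∠ ≈ 88.32°
pole (1 + j681·0.02) = 1 + j13.62 → |·| ≈ 13.657, ∠ ≈ 85.80°
pole (1 + j681·0.0005) = 1 + j0.3405 → |·| ≈ 1.0564, ∠ ≈ 18.80°
|G| = 0.00625 · 68.107 · 2.9018 / (34.065 · 13.657 · 1.0564) ≈ 0.0025133
Gain = 20 log₁₀(0.0025133) ≈ -52.00 dB
∠G = (89.16° + 69.84°) − (88.32° + 85.80° + 18.80°) = -33.92°

ω = 50: -41.4 dB, -24.6°; ω = 681: -52.0 dB, -33.9°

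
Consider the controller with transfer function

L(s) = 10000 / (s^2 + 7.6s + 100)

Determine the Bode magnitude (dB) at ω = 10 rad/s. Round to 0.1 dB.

At s = jω = j10:
quadratic: (j10)² + 7.6·j10 + 100 = 0 + j76 → |·| ≈ 76, ∠ ≈ 90.00°
|L| = 10000 / 76 ≈ 131.58
Gain = 20 log₁₀(131.58) ≈ 42.38 dB

42.4 dB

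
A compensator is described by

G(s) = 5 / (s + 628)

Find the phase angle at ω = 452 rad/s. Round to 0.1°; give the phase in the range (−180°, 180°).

Substitute s = j452:
Numerator: 5 = 5 + j0
Denominator: (j452) + 628 = 628 + j452
|N| = √(5² + 0²) ≈ 5, ∠N ≈ 0.00°
|D| = √(628² + 452²) ≈ 773.75, ∠D ≈ 35.74°
∠G = 0.00° − 35.74° = -35.74°

-35.7°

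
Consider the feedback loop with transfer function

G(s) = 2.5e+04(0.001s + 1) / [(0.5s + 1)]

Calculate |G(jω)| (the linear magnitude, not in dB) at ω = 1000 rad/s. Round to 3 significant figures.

At ω = 1000 rad/s:
zero (1 + j1000·0.001) = 1 + j1 → |·| ≈ 1.4142, ∠ ≈ 45.00°
pole (1 + j1000·0.5) = 1 + j500 → |·| ≈ 500, ∠ ≈ 89.89°
|G| = 2.5e+04 · 1.4142 / (500) ≈ 70.71

70.7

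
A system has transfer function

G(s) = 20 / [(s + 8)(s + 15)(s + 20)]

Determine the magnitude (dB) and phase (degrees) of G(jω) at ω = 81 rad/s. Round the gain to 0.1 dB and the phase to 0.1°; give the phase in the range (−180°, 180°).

-88.9 dB, 120.0°

At s = jω = j81:
pole (s+8): 8 + j81 → |·| = √(8²+81²) = √6625 ≈ 81.394, ∠ = arctan(81/8) ≈ 84.36°
pole (s+15): 15 + j81 → |·| = √(15²+81²) = √6786 ≈ 82.377, ∠ = arctan(81/15) ≈ 79.51°
pole (s+20): 20 + j81 → |·| = √(20²+81²) = √6961 ≈ 83.433, ∠ = arctan(81/20) ≈ 76.13°
|G| = 20 / 5.5942e+05 ≈ 3.5751e-05
Gain = 20 log₁₀(3.5751e-05) ≈ -88.93 dB
∠G = 0.00° − 240.00° = -240.00° ≡ 120.00° (principal value)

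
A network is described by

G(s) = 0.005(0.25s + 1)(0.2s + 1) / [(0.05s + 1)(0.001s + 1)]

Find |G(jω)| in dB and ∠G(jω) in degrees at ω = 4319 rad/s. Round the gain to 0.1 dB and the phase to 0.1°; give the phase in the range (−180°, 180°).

At ω = 4319 rad/s:
zero (1 + j4319·0.25) = 1 + j1079.75 → |·| ≈ 1079.8, ∠ ≈ 89.95°
zero (1 + j4319·0.2) = 1 + j863.8 → |·| ≈ 863.8, ∠ ≈ 89.93°
pole (1 + j4319·0.05) = 1 + j215.95 → |·| ≈ 215.95, ∠ ≈ 89.73°
pole (1 + j4319·0.001) = 1 + j4.319 → |·| ≈ 4.4333, ∠ ≈ 76.96°
|G| = 0.005 · 1079.8 · 863.8 / (215.95 · 4.4333) ≈ 4.8713
Gain = 20 log₁₀(4.8713) ≈ 13.75 dB
∠G = (89.95° + 89.93°) − (89.73° + 76.96°) = 13.19°

13.8 dB, 13.2°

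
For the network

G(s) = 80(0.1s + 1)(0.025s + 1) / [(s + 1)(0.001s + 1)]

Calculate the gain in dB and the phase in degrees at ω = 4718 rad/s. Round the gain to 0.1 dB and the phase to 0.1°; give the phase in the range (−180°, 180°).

At ω = 4718 rad/s:
zero (1 + j4718·0.1) = 1 + j471.8 → |·| ≈ 471.8, ∠ ≈ 89.88°
zero (1 + j4718·0.025) = 1 + j117.95 → |·| ≈ 117.95, ∠ ≈ 89.51°
pole (1 + j4718·1) = 1 + j4718 → |·| ≈ 4718, ∠ ≈ 89.99°
pole (1 + j4718·0.001) = 1 + j4.718 → |·| ≈ 4.8228, ∠ ≈ 78.03°
|G| = 80 · 471.8 · 117.95 / (4718 · 4.8228) ≈ 195.65
Gain = 20 log₁₀(195.65) ≈ 45.83 dB
∠G = (89.88° + 89.51°) − (89.99° + 78.03°) = 11.37°

45.8 dB, 11.4°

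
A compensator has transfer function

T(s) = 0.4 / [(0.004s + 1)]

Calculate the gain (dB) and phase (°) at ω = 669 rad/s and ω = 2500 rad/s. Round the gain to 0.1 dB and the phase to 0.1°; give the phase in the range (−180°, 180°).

At ω = 669 rad/s:
pole (1 + j669·0.004) = 1 + j2.676 → |·| ≈ 2.8567, ∠ ≈ 69.51°
|T| = 0.4 · 1 / (2.8567) ≈ 0.14002
Gain = 20 log₁₀(0.14002) ≈ -17.08 dB
∠T = (0°) − (69.51°) = -69.51°

At ω = 2500 rad/s:
pole (1 + j2500·0.004) = 1 + j10 → |·| ≈ 10.05, ∠ ≈ 84.29°
|T| = 0.4 · 1 / (10.05) ≈ 0.039801
Gain = 20 log₁₀(0.039801) ≈ -28.00 dB
∠T = (0°) − (84.29°) = -84.29°

ω = 669: -17.1 dB, -69.5°; ω = 2500: -28.0 dB, -84.3°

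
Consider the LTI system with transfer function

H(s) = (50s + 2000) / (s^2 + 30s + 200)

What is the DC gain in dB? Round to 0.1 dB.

H(0) = 2000 / 200 = 10
20 log₁₀(10) ≈ 20.00 dB

20.0 dB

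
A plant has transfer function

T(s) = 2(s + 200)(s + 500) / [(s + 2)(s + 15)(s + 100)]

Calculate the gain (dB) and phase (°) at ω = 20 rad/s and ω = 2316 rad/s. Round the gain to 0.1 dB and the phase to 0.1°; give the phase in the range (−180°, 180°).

ω = 20: 11.9 dB, -140.7°; ω = 2316: -61.1 dB, -104.2°

At s = jω = j20:
zero (s+200): 200 + j20 → |·| = √(200²+20²) = √40400 ≈ 201, ∠ = arctan(20/200) ≈ 5.71°
zero (s+500): 500 + j20 → |·| = √(500²+20²) = √250400 ≈ 500.4, ∠ = arctan(20/500) ≈ 2.29°
pole (s+2): 2 + j20 → |·| = √(2²+20²) = √404 ≈ 20.1, ∠ = arctan(20/2) ≈ 84.29°
pole (s+15): 15 + j20 → |·| = √(15²+20²) = √625 ≈ 25, ∠ = arctan(20/15) ≈ 53.13°
pole (s+100): 100 + j20 → |·| = √(100²+20²) = √10400 ≈ 101.98, ∠ = arctan(20/100) ≈ 11.31°
|T| = 2 · 1.0058e+05 / 51245 ≈ 3.9255
Gain = 20 log₁₀(3.9255) ≈ 11.88 dB
∠T = 8.00° − 148.73° = -140.73°

At s = jω = j2316:
zero (s+200): 200 + j2316 → |·| = √(200²+2316²) = √5403856 ≈ 2324.6, ∠ = arctan(2316/200) ≈ 85.06°
zero (s+500): 500 + j2316 → |·| = √(500²+2316²) = √5613856 ≈ 2369.4, ∠ = arctan(2316/500) ≈ 77.82°
pole (s+2): 2 + j2316 → |·| = √(2²+2316²) = √5363860 ≈ 2316, ∠ = arctan(2316/2) ≈ 89.95°
pole (s+15): 15 + j2316 → |·| = √(15²+2316²) = √5364081 ≈ 2316, ∠ = arctan(2316/15) ≈ 89.63°
pole (s+100): 100 + j2316 → |·| = √(100²+2316²) = √5373856 ≈ 2318.2, ∠ = arctan(2316/100) ≈ 87.53°
|T| = 2 · 5.5079e+06 / 1.2434e+10 ≈ 0.00088594
Gain = 20 log₁₀(0.00088594) ≈ -61.05 dB
∠T = 162.88° − 267.11° = -104.23°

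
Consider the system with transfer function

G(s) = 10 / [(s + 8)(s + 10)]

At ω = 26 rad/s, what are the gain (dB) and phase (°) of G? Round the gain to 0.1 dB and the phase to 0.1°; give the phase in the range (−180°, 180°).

-37.6 dB, -141.9°

At s = jω = j26:
pole (s+8): 8 + j26 → |·| = √(8²+26²) = √740 ≈ 27.203, ∠ = arctan(26/8) ≈ 72.90°
pole (s+10): 10 + j26 → |·| = √(10²+26²) = √776 ≈ 27.857, ∠ = arctan(26/10) ≈ 68.96°
|G| = 10 / 757.79 ≈ 0.013196
Gain = 20 log₁₀(0.013196) ≈ -37.59 dB
∠G = 0.00° − 141.86° = -141.86°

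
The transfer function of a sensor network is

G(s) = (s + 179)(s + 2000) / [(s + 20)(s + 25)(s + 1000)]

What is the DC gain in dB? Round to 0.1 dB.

G(0) = 1·179·2000 / (20·25·1000) = 0.716
20 log₁₀(0.716) ≈ -2.90 dB

-2.9 dB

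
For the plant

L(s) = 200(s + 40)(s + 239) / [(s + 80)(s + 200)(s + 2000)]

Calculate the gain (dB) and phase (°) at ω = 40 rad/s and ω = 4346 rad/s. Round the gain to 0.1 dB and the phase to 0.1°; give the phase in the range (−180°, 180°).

ω = 40: -22.5 dB, 15.5°; ω = 4346: -27.6 dB, -65.3°

At s = jω = j40:
zero (s+40): 40 + j40 → |·| = √(40²+40²) = √3200 ≈ 56.569, ∠ = arctan(40/40) ≈ 45.00°
zero (s+239): 239 + j40 → |·| = √(239²+40²) = √58721 ≈ 242.32, ∠ = arctan(40/239) ≈ 9.50°
pole (s+80): 80 + j40 → |·| = √(80²+40²) = √8000 ≈ 89.443, ∠ = arctan(40/80) ≈ 26.57°
pole (s+200): 200 + j40 → |·| = √(200²+40²) = √41600 ≈ 203.96, ∠ = arctan(40/200) ≈ 11.31°
pole (s+2000): 2000 + j40 → |·| = √(2000²+40²) = √4001600 ≈ 2000.4, ∠ = arctan(40/2000) ≈ 1.15°
|L| = 200 · 13708 / 3.6493e+07 ≈ 0.075127
Gain = 20 log₁₀(0.075127) ≈ -22.48 dB
∠L = 54.50° − 39.03° = 15.47°

At s = jω = j4346:
zero (s+40): 40 + j4346 → |·| = √(40²+4346²) = √18889316 ≈ 4346.2, ∠ = arctan(4346/40) ≈ 89.47°
zero (s+239): 239 + j4346 → |·| = √(239²+4346²) = √18944837 ≈ 4352.6, ∠ = arctan(4346/239) ≈ 86.85°
pole (s+80): 80 + j4346 → |·| = √(80²+4346²) = √18894116 ≈ 4346.7, ∠ = arctan(4346/80) ≈ 88.95°
pole (s+200): 200 + j4346 → |·| = √(200²+4346²) = √18927716 ≈ 4350.6, ∠ = arctan(4346/200) ≈ 87.37°
pole (s+2000): 2000 + j4346 → |·| = √(2000²+4346²) = √22887716 ≈ 4784.1, ∠ = arctan(4346/2000) ≈ 65.29°
|L| = 200 · 1.8917e+07 / 9.0471e+10 ≈ 0.041819
Gain = 20 log₁₀(0.041819) ≈ -27.57 dB
∠L = 176.32° − 241.61° = -65.29°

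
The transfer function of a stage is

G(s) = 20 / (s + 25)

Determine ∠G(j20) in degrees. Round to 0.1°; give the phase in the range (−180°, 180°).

Substitute s = j20:
Numerator: 20 = 20 + j0
Denominator: (j20) + 25 = 25 + j20
|N| = √(20² + 0²) ≈ 20, ∠N ≈ 0.00°
|D| = √(25² + 20²) ≈ 32.016, ∠D ≈ 38.66°
∠G = 0.00° − 38.66° = -38.66°

-38.7°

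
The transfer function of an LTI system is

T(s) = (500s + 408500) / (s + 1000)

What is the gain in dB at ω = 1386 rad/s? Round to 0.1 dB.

Substitute s = j1386:
Numerator: 500(j1386) + 408500 = 408500 + j693000
Denominator: (j1386) + 1000 = 1000 + j1386
|N| = √(408500² + 693000²) ≈ 8.0444e+05, ∠N ≈ 59.48°
|D| = √(1000² + 1386²) ≈ 1709.1, ∠D ≈ 54.19°
|T| = 8.0444e+05 / 1709.1 ≈ 470.68
Gain = 20 log₁₀(470.68) ≈ 53.45 dB

53.5 dB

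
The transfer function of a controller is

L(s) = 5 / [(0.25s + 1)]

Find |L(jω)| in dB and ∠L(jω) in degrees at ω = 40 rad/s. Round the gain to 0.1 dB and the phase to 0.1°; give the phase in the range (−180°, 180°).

-6.1 dB, -84.3°

At ω = 40 rad/s:
pole (1 + j40·0.25) = 1 + j10 → |·| ≈ 10.05, ∠ ≈ 84.29°
|L| = 5 · 1 / (10.05) ≈ 0.49751
Gain = 20 log₁₀(0.49751) ≈ -6.06 dB
∠L = (0°) − (84.29°) = -84.29°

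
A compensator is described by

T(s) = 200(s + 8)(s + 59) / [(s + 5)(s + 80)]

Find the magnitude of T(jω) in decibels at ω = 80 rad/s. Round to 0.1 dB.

44.9 dB

At s = jω = j80:
zero (s+8): 8 + j80 → |·| = √(8²+80²) = √6464 ≈ 80.399, ∠ = arctan(80/8) ≈ 84.29°
zero (s+59): 59 + j80 → |·| = √(59²+80²) = √9881 ≈ 99.403, ∠ = arctan(80/59) ≈ 53.59°
pole (s+5): 5 + j80 → |·| = √(5²+80²) = √6425 ≈ 80.156, ∠ = arctan(80/5) ≈ 86.42°
pole (s+80): 80 + j80 → |·| = √(80²+80²) = √12800 ≈ 113.14, ∠ = arctan(80/80) ≈ 45.00°
|T| = 200 · 7991.9 / 9068.8 ≈ 176.25
Gain = 20 log₁₀(176.25) ≈ 44.92 dB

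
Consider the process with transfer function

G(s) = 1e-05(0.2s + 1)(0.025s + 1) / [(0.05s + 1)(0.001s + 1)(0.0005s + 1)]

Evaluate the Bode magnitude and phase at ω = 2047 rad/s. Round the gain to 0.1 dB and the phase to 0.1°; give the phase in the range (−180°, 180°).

-64.0 dB, -20.3°

At ω = 2047 rad/s:
zero (1 + j2047·0.2) = 1 + j409.4 → |·| ≈ 409.4, ∠ ≈ 89.86°
zero (1 + j2047·0.025) = 1 + j51.175 → |·| ≈ 51.185, ∠ ≈ 88.88°
pole (1 + j2047·0.05) = 1 + j102.35 → |·| ≈ 102.35, ∠ ≈ 89.44°
pole (1 + j2047·0.001) = 1 + j2.047 → |·| ≈ 2.2782, ∠ ≈ 63.96°
pole (1 + j2047·0.0005) = 1 + j1.0235 → |·| ≈ 1.4309, ∠ ≈ 45.67°
|G| = 1e-05 · 409.4 · 51.185 / (102.35 · 2.2782 · 1.4309) ≈ 0.00062806
Gain = 20 log₁₀(0.00062806) ≈ -64.04 dB
∠G = (89.86° + 88.88°) − (89.44° + 63.96° + 45.67°) = -20.33°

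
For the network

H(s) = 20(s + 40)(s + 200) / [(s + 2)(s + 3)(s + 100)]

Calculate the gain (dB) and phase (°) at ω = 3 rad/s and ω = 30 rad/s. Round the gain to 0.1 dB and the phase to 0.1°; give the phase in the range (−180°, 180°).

ω = 3: 40.4 dB, -97.9°; ω = 30: 6.6 dB, -141.8°

At s = jω = j3:
zero (s+40): 40 + j3 → |·| = √(40²+3²) = √1609 ≈ 40.112, ∠ = arctan(3/40) ≈ 4.29°
zero (s+200): 200 + j3 → |·| = √(200²+3²) = √40009 ≈ 200.02, ∠ = arctan(3/200) ≈ 0.86°
pole (s+2): 2 + j3 → |·| = √(2²+3²) = √13 ≈ 3.6056, ∠ = arctan(3/2) ≈ 56.31°
pole (s+3): 3 + j3 → |·| = √(3²+3²) = √18 ≈ 4.2426, ∠ = arctan(3/3) ≈ 45.00°
pole (s+100): 100 + j3 → |·| = √(100²+3²) = √10009 ≈ 100.04, ∠ = arctan(3/100) ≈ 1.72°
|H| = 20 · 8023.2 / 1530.3 ≈ 104.86
Gain = 20 log₁₀(104.86) ≈ 40.41 dB
∠H = 5.15° − 103.03° = -97.88°

At s = jω = j30:
zero (s+40): 40 + j30 → |·| = √(40²+30²) = √2500 ≈ 50, ∠ = arctan(30/40) ≈ 36.87°
zero (s+200): 200 + j30 → |·| = √(200²+30²) = √40900 ≈ 202.24, ∠ = arctan(30/200) ≈ 8.53°
pole (s+2): 2 + j30 → |·| = √(2²+30²) = √904 ≈ 30.067, ∠ = arctan(30/2) ≈ 86.19°
pole (s+3): 3 + j30 → |·| = √(3²+30²) = √909 ≈ 30.15, ∠ = arctan(30/3) ≈ 84.29°
pole (s+100): 100 + j30 → |·| = √(100²+30²) = √10900 ≈ 104.4, ∠ = arctan(30/100) ≈ 16.70°
|H| = 20 · 10112 / 94641 ≈ 2.1369
Gain = 20 log₁₀(2.1369) ≈ 6.60 dB
∠H = 45.40° − 187.18° = -141.78°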